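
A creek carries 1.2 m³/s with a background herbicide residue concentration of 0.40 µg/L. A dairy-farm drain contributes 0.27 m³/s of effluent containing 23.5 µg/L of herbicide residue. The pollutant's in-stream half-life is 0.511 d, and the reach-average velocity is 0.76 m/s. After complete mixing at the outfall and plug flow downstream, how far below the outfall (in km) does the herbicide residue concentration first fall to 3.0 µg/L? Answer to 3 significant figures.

Conservation of mass: C = (1.200·0.4000 + 0.2700·23.50) / 1.470 = 6.825/1.470 = 4.643 µg/L.
Half-life 0.511 d → k = ln 2 / 0.511 = 1.356 d⁻¹.
Set 4.643·exp(−k·t) = 3.0 → t = ln(4.643/3.0)/k = 27820 s = 7.727 h.
Distance = v·t = 0.76·27820 = 21140 m = 21.14 km.

21.1 km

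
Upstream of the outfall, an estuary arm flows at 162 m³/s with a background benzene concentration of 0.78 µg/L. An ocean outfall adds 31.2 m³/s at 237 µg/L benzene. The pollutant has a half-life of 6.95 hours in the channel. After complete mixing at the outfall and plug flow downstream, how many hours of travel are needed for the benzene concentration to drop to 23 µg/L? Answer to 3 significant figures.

Mass balance: C = (162.0·0.7800 + 31.20·237.0) / 193.2 = 7521/193.2 = 38.93 µg/L.
Half-life 6.95 h → k = ln 2 / 6.95 = 0.09973 h⁻¹ = 2.394 d⁻¹.
38.93·exp(−k·t) = 23 → t = ln(38.93/23)/k = 18990 s = 5.276 h.

5.28 h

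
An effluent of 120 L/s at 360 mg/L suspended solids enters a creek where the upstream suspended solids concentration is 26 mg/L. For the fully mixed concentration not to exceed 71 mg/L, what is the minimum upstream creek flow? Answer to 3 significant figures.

Set C_mix = 71: (Q·26.00 + 120.0·360.0) / (Q + 120.0) = 71
→ Q = 120.0·(360.0 − 71)/(71 − 26.00) = 770.7 L/s.

771 L/s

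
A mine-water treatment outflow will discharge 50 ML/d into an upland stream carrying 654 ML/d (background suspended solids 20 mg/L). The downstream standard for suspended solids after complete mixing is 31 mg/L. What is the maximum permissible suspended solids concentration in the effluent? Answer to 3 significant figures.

175 mg/L

At the limit, (Qr·Cr + Qe·Cₑ)/(Qr + Qe) = 31:
Cₑ = (704.0·31 − 654.0·20.00) / 50.00 = 174.9 mg/L.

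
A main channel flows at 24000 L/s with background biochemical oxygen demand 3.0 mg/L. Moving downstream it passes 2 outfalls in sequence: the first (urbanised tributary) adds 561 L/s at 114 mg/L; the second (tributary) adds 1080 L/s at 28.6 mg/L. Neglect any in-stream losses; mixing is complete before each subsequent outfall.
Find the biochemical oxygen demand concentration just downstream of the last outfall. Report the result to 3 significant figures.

Outfall 1: combined Q = 24560 L/s; C = (24000·3.000 + 561.0·114.0)/24560 = 5.535 mg/L.
Outfall 2: combined Q = 25640 L/s; C = (24560·5.535 + 1080·28.60)/25640 = 6.507 mg/L.

6.51 mg/L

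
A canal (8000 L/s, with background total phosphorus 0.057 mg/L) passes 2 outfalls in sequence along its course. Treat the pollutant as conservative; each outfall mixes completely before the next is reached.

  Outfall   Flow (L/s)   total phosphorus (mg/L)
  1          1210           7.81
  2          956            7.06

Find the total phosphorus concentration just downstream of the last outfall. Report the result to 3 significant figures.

Below outfall 1: Q → 9210 L/s, C = (8000·0.05700 + 1210·7.810)/9210 = 1.076 mg/L.
Below outfall 2: Q → 10170 L/s, C = (9210·1.076 + 956.0·7.060)/10170 = 1.638 mg/L.

1.64 mg/L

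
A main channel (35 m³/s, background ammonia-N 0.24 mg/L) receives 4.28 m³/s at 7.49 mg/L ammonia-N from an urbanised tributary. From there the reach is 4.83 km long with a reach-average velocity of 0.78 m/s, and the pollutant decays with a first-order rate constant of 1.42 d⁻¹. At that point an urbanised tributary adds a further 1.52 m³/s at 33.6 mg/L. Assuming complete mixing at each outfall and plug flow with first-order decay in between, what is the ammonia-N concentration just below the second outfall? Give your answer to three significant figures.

2.15 mg/L

Mixed concentration C = ΣQC/ΣQ = (35.00·0.2400 + 4.280·7.490) / 39.28 = 40.46/39.28 = 1.030 mg/L; combined flow 39.28 m³/s.
Travel time t = 4.83·1000 / 0.78 = 6192 s = 1.720 h.
First-order decay: C = 1.030·exp(−k·t) = 1.030·0.9032 = 0.9303 mg/L.
Second outfall: C = (39.28·0.9303 + 1.520·33.60)/40.80 = 2.147 mg/L.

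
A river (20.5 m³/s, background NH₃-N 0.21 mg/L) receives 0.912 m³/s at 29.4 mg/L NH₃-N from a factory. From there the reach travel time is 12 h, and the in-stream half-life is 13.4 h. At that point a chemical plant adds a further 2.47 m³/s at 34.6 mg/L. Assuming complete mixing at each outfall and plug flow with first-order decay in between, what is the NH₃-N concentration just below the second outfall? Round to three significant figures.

4.28 mg/L

After mixing, C = (20.50·0.2100 + 0.9120·29.40) / 21.41 = 31.12/21.41 = 1.453 mg/L; combined flow 21.41 m³/s.
Half-life 13.4 h → k = ln 2 / 13.4 = 0.05173 h⁻¹ = 1.241 d⁻¹.
Applying C = C₀e^(−kt): 1.453 × 0.5376 = 0.7812 mg/L.
At the second outfall, C = (21.41·0.7812 + 2.470·34.60) / (21.41 + 2.470) = 4.279 mg/L.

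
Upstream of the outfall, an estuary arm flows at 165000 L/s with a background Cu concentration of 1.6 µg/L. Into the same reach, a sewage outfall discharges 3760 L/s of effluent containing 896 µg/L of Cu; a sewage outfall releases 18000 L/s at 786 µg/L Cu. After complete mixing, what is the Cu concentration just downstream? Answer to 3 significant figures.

After mixing, C = (165000·1.600 + 3760·896.0 + 18000·786.0) / 186800 = 17780000/186800 = 95.21 µg/L.

95.2 µg/L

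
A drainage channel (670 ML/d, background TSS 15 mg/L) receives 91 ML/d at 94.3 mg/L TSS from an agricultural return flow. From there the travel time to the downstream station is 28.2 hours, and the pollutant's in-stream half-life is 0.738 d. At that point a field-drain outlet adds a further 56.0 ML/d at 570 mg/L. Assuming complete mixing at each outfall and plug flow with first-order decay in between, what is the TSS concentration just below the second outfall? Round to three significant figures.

46.6 mg/L

Flow-weighted average: C = (670.0·15.00 + 91.00·94.30) / 761.0 = 18630/761.0 = 24.48 mg/L; combined flow 761.0 ML/d.
Half-life 0.738 d → k = ln 2 / 0.738 = 0.9392 d⁻¹.
After decay, C = 24.48 × e^(−kt) = 24.48 × 0.3317 = 8.120 mg/L.
Second outfall: C = (761.0·8.120 + 56.00·570.0)/817.0 = 46.63 mg/L.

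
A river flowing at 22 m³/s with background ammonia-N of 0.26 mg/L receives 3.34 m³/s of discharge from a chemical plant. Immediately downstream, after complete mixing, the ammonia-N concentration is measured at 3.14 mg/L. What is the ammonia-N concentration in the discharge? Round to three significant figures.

22.1 mg/L

Mass balance: 22.00·0.2600 + 3.340·Cₑ = 25.34·3.140
→ Cₑ = (25.34·3.140 − 22.00·0.2600) / 3.340 = 22.11 mg/L.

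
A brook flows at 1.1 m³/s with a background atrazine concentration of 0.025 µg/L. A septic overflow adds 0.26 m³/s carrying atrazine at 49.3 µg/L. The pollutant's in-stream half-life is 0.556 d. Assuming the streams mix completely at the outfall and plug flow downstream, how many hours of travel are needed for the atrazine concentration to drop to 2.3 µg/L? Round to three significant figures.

Flow-weighted average: C = (1.100·0.02500 + 0.2600·49.30) / 1.360 = 12.85/1.360 = 9.445 µg/L.
Half-life 0.556 d → k = ln 2 / 0.556 = 1.247 d⁻¹.
9.445·exp(−k·t) = 2.3 → t = ln(9.445/2.3)/k = 97900 s = 27.19 h.

27.2 h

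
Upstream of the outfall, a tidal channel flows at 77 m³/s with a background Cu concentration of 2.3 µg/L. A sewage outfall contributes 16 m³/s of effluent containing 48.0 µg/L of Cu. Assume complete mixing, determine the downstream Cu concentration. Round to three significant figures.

After mixing, C = (77.00·2.300 + 16.00·48.00) / 93.00 = 945.1/93.00 = 10.16 µg/L.

10.2 µg/L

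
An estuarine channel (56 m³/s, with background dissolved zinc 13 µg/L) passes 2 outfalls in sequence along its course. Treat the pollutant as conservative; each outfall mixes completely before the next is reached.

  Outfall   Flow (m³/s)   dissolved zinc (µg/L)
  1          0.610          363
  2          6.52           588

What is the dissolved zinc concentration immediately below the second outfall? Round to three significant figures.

Outfall 1: combined Q = 56.61 m³/s; C = (56.00·13.00 + 0.6100·363.0)/56.61 = 16.77 µg/L.
Outfall 2: combined Q = 63.13 m³/s; C = (56.61·16.77 + 6.520·588.0)/63.13 = 75.77 µg/L.

75.8 µg/L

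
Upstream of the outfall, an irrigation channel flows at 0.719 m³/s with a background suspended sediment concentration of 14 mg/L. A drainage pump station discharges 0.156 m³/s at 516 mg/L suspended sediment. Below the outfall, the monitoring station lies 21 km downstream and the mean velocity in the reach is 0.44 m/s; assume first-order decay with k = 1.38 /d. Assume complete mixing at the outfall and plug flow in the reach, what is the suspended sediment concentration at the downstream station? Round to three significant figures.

Conservation of mass: C = (0.7190·14.00 + 0.1560·516.0) / 0.8750 = 90.56/0.8750 = 103.5 mg/L.
Travel time t = 21·1000 / 0.44 = 47730 s = 13.26 h.
Decay over the reach: 103.5·exp(−kt) = 103.5·0.4666 = 48.29 mg/L.

48.3 mg/L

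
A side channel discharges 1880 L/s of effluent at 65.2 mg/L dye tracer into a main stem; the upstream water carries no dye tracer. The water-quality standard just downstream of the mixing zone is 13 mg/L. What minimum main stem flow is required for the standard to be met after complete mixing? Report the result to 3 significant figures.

7550 L/s

Set C_mix = 13: (Q·0 + 1880·65.20) / (Q + 1880) = 13
→ Q = 1880·(65.20 − 13)/(13 − 0) = 7549 L/s.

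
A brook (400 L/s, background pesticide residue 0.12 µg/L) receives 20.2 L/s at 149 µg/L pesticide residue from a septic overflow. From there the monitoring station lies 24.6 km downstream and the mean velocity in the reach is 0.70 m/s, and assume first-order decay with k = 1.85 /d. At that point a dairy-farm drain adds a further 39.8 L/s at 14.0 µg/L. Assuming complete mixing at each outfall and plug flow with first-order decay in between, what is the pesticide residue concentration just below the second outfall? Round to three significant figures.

Conservation of mass: C = (400.0·0.1200 + 20.20·149.0) / 420.2 = 3058/420.2 = 7.277 µg/L; combined flow 420.2 L/s.
Travel time t = 24.6·1000 / 0.70 = 35140 s = 9.762 h.
First-order decay: C = 7.277·exp(−k·t) = 7.277·0.4712 = 3.429 µg/L.
Second outfall: C = (420.2·3.429 + 39.80·14.00)/460.0 = 4.344 µg/L.

4.34 µg/L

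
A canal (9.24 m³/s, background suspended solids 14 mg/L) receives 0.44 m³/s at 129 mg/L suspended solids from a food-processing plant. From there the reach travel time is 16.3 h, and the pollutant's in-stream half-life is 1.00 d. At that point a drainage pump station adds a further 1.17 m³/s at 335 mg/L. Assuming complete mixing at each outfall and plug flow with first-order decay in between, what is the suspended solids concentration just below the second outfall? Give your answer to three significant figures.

Mixed concentration C = ΣQC/ΣQ = (9.240·14.00 + 0.4400·129.0) / 9.680 = 186.1/9.680 = 19.23 mg/L; combined flow 9.680 m³/s.
Half-life 1.00 d → k = ln 2 / 1.00 = 0.6931 d⁻¹.
Decay over the reach: 19.23·exp(−kt) = 19.23·0.6245 = 12.01 mg/L.
At the second outfall, C = (9.680·12.01 + 1.170·335.0) / (9.680 + 1.170) = 46.84 mg/L.

46.8 mg/L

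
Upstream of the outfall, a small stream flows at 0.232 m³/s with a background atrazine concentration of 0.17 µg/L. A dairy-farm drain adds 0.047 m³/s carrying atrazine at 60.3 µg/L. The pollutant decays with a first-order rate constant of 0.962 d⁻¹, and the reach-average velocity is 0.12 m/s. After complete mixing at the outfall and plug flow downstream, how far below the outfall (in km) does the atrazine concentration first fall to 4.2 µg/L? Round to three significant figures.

After mixing, C = (0.2320·0.1700 + 0.04700·60.30) / 0.2790 = 2.874/0.2790 = 10.30 µg/L.
Set 10.30·exp(−k·t) = 4.2 → t = ln(10.30/4.2)/k = 80560 s = 22.38 h.
Distance = v·t = 0.12·80560 = 9667 m = 9.667 km.

9.67 km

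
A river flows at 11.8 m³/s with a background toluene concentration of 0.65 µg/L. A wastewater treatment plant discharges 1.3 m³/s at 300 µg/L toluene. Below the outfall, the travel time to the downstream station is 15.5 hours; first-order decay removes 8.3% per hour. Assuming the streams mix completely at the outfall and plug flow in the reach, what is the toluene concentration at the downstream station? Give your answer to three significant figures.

Flow-weighted average: C = (11.80·0.6500 + 1.300·300.0) / 13.10 = 397.7/13.10 = 30.36 µg/L.
8.3%/h lost → k = −ln(1 − 0.083) = 0.08665 h⁻¹.
First-order decay: C = 30.36·exp(−k·t) = 30.36·0.2611 = 7.925 µg/L.

7.92 µg/L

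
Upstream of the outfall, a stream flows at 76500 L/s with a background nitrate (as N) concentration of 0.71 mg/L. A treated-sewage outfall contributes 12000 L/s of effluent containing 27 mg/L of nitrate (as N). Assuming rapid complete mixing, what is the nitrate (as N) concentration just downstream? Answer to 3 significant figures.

4.27 mg/L

Mass balance: C = (76500·0.7100 + 12000·27.00) / 88500 = 378300/88500 = 4.275 mg/L.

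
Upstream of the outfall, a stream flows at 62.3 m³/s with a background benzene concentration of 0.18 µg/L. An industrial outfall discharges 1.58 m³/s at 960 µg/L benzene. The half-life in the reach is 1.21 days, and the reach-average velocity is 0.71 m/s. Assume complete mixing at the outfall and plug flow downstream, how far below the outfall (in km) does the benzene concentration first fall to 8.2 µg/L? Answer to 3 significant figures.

115 km

Conservation of mass: C = (62.30·0.1800 + 1.580·960.0) / 63.88 = 1528/63.88 = 23.92 µg/L.
Half-life 1.21 d → k = ln 2 / 1.21 = 0.5728 d⁻¹.
Set 23.92·exp(−k·t) = 8.2 → t = ln(23.92/8.2)/k = 161500 s = 44.85 h.
Distance = v·t = 0.71·161500 = 114600 m = 114.6 km.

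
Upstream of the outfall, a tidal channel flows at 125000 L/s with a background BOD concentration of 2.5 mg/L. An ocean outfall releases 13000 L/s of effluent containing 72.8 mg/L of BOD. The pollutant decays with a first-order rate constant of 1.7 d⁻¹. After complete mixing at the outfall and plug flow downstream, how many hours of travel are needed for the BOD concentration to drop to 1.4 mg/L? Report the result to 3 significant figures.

26.5 h

Mass balance: C = (125000·2.500 + 13000·72.80) / 138000 = 1259000/138000 = 9.122 mg/L.
9.122·exp(−k·t) = 1.4 → t = ln(9.122/1.4)/k = 95260 s = 26.46 h.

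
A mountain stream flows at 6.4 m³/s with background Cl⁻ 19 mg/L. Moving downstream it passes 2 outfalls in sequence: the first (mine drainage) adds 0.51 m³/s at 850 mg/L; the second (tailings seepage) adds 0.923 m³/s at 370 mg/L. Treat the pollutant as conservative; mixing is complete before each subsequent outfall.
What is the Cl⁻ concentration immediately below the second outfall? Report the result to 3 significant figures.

Outfall 1: combined Q = 6.910 m³/s; C = (6.400·19.00 + 0.5100·850.0)/6.910 = 80.33 mg/L.
Outfall 2: combined Q = 7.833 m³/s; C = (6.910·80.33 + 0.9230·370.0)/7.833 = 114.5 mg/L.

114 mg/L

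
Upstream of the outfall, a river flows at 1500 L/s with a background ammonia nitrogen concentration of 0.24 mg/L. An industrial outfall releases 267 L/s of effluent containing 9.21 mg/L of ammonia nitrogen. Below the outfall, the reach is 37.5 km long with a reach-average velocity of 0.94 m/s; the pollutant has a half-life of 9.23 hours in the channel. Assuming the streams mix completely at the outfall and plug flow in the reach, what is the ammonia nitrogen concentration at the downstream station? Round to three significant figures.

0.694 mg/L

Mass balance: C = (1500·0.2400 + 267.0·9.210) / 1767 = 2819/1767 = 1.595 mg/L.
Travel time t = 37.5·1000 / 0.94 = 39890 s = 11.08 h.
Half-life 9.23 h → k = ln 2 / 9.23 = 0.07510 h⁻¹ = 1.802 d⁻¹.
After decay, C = 1.595 × e^(−kt) = 1.595 × 0.4351 = 0.6941 mg/L.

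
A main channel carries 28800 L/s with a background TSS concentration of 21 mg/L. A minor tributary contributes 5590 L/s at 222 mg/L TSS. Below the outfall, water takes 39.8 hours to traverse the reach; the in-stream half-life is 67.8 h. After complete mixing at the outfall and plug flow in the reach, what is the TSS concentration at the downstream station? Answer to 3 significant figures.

35.7 mg/L

Mass balance: C = (28800·21.00 + 5590·222.0) / 34390 = 1846000/34390 = 53.67 mg/L.
Half-life 67.8 h → k = ln 2 / 67.8 = 0.01022 h⁻¹ = 0.2454 d⁻¹.
Decay over the reach: 53.67·exp(−kt) = 53.67·0.6657 = 35.73 mg/L.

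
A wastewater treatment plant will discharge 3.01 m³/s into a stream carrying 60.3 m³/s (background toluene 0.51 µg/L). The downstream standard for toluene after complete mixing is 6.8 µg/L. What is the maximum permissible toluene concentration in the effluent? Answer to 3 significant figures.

At the limit, (Qr·Cr + Qe·Cₑ)/(Qr + Qe) = 6.8:
Cₑ = (63.31·6.8 − 60.30·0.5100) / 3.010 = 132.8 µg/L.

133 µg/L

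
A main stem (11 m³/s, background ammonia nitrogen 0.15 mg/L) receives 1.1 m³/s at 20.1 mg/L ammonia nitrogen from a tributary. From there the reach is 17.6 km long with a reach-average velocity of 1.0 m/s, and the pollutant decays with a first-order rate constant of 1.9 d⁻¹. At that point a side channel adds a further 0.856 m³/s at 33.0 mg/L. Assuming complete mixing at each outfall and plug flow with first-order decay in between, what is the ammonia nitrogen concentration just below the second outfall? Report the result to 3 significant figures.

After mixing, C = (11.00·0.1500 + 1.100·20.10) / 12.10 = 23.76/12.10 = 1.964 mg/L; combined flow 12.10 m³/s.
Travel time t = 17.6·1000 / 1.0 = 17600 s = 4.889 h.
After decay, C = 1.964 × e^(−kt) = 1.964 × 0.6791 = 1.333 mg/L.
At the second outfall, C = (12.10·1.333 + 0.8560·33.00) / (12.10 + 0.8560) = 3.426 mg/L.

3.43 mg/L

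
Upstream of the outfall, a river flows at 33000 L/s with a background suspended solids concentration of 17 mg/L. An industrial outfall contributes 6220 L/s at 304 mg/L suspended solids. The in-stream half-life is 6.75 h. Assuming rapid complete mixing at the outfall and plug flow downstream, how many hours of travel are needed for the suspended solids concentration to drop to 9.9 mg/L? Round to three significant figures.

17.9 h

After mixing, C = (33000·17.00 + 6220·304.0) / 39220 = 2452000/39220 = 62.52 mg/L.
Half-life 6.75 h → k = ln 2 / 6.75 = 0.1027 h⁻¹ = 2.465 d⁻¹.
62.52·exp(−k·t) = 9.9 → t = ln(62.52/9.9)/k = 64610 s = 17.95 h.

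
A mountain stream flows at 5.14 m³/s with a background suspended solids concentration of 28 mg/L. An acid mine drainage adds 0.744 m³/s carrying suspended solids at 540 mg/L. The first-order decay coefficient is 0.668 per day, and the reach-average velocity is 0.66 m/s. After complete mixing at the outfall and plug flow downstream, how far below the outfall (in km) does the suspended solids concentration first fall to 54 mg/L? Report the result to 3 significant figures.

46.2 km

Mass balance: C = (5.140·28.00 + 0.7440·540.0) / 5.884 = 545.7/5.884 = 92.74 mg/L.
Set 92.74·exp(−k·t) = 54 → t = ln(92.74/54)/k = 69950 s = 19.43 h.
Distance = v·t = 0.66·69950 = 46170 m = 46.17 km.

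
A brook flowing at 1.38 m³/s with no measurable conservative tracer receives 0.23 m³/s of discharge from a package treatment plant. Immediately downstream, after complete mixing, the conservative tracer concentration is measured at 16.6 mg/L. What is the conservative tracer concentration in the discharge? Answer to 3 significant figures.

Mass balance: 1.380·0 + 0.2300·Cₑ = 1.610·16.60
→ Cₑ = (1.610·16.60 − 1.380·0) / 0.2300 = 116.2 mg/L.

116 mg/L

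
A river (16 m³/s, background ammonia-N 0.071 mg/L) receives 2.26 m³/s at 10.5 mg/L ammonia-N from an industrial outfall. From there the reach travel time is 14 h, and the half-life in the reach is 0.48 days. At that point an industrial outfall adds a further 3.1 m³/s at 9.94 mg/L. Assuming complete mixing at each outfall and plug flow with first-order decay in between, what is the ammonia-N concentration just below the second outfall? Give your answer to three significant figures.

1.94 mg/L

Mass balance: C = (16.00·0.07100 + 2.260·10.50) / 18.26 = 24.87/18.26 = 1.362 mg/L; combined flow 18.26 m³/s.
Half-life 0.48 d → k = ln 2 / 0.48 = 1.444 d⁻¹.
Applying C = C₀e^(−kt): 1.362 × 0.4307 = 0.5865 mg/L.
At the second outfall, C = (18.26·0.5865 + 3.100·9.940) / (18.26 + 3.100) = 1.944 mg/L.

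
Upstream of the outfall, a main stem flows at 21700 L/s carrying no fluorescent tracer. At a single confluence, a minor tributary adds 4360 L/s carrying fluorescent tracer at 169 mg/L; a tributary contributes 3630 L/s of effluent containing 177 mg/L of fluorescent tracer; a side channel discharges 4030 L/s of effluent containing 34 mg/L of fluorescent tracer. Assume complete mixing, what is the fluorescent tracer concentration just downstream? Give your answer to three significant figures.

45.0 mg/L

After mixing, C = (21700·0 + 4360·169.0 + 3630·177.0 + 4030·34.00) / 33720 = 1516000/33720 = 44.97 mg/L.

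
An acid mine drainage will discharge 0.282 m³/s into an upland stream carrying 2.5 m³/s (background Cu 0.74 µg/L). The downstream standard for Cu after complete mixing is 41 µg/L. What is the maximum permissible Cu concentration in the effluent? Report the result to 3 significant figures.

At the limit, (Qr·Cr + Qe·Cₑ)/(Qr + Qe) = 41:
Cₑ = (2.782·41 − 2.500·0.7400) / 0.2820 = 397.9 µg/L.

398 µg/L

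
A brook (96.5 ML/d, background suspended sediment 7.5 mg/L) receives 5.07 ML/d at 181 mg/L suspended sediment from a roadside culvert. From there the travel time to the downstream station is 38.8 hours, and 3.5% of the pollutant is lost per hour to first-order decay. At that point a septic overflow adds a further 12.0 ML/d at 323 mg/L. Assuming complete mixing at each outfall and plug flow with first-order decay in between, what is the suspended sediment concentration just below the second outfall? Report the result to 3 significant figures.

Mass balance: C = (96.50·7.500 + 5.070·181.0) / 101.6 = 1641/101.6 = 16.16 mg/L; combined flow 101.6 ML/d.
3.5%/h lost → k = −ln(1 − 0.035) = 0.03563 h⁻¹.
After decay, C = 16.16 × e^(−kt) = 16.16 × 0.2510 = 4.056 mg/L.
At the second outfall, C = (101.6·4.056 + 12.00·323.0) / (101.6 + 12.00) = 37.76 mg/L.

37.8 mg/L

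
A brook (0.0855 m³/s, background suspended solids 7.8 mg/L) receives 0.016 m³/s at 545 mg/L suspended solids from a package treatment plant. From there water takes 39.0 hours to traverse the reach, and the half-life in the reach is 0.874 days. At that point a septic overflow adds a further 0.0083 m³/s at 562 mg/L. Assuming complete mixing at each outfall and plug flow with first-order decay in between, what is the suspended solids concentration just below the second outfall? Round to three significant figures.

Conservation of mass: C = (0.08550·7.800 + 0.01600·545.0) / 0.1015 = 9.387/0.1015 = 92.48 mg/L; combined flow 0.1015 m³/s.
Half-life 0.874 d → k = ln 2 / 0.874 = 0.7931 d⁻¹.
Decay over the reach: 92.48·exp(−kt) = 92.48·0.2756 = 25.49 mg/L.
At the second outfall, C = (0.1015·25.49 + 0.008300·562.0) / (0.1015 + 0.008300) = 66.05 mg/L.

66.0 mg/L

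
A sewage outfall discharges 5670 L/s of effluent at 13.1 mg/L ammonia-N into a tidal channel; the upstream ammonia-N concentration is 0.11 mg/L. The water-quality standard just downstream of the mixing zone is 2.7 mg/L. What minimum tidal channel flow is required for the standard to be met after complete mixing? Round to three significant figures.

22800 L/s

Set C_mix = 2.7: (Q·0.1100 + 5670·13.10) / (Q + 5670) = 2.7
→ Q = 5670·(13.10 − 2.7)/(2.7 − 0.1100) = 22770 L/s.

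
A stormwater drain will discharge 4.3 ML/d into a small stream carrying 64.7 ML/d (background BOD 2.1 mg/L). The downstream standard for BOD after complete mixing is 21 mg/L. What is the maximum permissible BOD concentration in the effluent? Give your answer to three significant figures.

At the limit, (Qr·Cr + Qe·Cₑ)/(Qr + Qe) = 21:
Cₑ = (69.00·21 − 64.70·2.100) / 4.300 = 305.4 mg/L.

305 mg/L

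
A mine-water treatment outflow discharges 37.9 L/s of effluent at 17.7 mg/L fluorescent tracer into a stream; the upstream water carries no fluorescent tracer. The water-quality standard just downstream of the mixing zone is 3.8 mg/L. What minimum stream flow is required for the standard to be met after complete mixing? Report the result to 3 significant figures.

Set C_mix = 3.8: (Q·0 + 37.90·17.70) / (Q + 37.90) = 3.8
→ Q = 37.90·(17.70 − 3.8)/(3.8 − 0) = 138.6 L/s.

139 L/s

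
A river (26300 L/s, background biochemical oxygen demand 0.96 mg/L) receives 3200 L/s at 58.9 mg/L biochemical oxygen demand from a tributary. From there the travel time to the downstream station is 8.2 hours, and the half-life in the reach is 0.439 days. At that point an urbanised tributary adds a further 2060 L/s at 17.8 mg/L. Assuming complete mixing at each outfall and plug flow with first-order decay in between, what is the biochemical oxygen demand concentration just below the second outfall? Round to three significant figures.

Conservation of mass: C = (26300·0.9600 + 3200·58.90) / 29500 = 213700/29500 = 7.245 mg/L; combined flow 29500 L/s.
Half-life 0.439 d → k = ln 2 / 0.439 = 1.579 d⁻¹.
First-order decay: C = 7.245·exp(−k·t) = 7.245·0.5831 = 4.224 mg/L.
At the second outfall, C = (29500·4.224 + 2060·17.80) / (29500 + 2060) = 5.110 mg/L.

5.11 mg/L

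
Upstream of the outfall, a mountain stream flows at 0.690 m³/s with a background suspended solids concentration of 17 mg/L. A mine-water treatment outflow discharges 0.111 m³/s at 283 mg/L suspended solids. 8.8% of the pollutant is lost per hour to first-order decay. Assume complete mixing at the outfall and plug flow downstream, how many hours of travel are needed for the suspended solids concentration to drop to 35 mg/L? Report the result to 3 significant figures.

Flow-weighted average: C = (0.6900·17.00 + 0.1110·283.0) / 0.8010 = 43.14/0.8010 = 53.86 mg/L.
8.8%/h lost → k = −ln(1 − 0.088) = 0.09212 h⁻¹.
53.86·exp(−k·t) = 35 → t = ln(53.86/35)/k = 16850 s = 4.680 h.

4.68 h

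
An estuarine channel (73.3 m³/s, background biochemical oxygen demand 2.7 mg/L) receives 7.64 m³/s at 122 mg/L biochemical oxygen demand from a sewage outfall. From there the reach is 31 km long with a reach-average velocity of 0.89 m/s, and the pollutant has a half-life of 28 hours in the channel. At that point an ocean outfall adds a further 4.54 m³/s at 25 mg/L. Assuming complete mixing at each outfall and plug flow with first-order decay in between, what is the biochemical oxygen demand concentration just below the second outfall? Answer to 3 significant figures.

Mass balance: C = (73.30·2.700 + 7.640·122.0) / 80.94 = 1130/80.94 = 13.96 mg/L; combined flow 80.94 m³/s.
Travel time t = 31·1000 / 0.89 = 34830 s = 9.675 h.
Half-life 28 h → k = ln 2 / 28 = 0.02476 h⁻¹ = 0.5941 d⁻¹.
After decay, C = 13.96 × e^(−kt) = 13.96 × 0.7870 = 10.99 mg/L.
Second outfall: C = (80.94·10.99 + 4.540·25.00)/85.48 = 11.73 mg/L.

11.7 mg/L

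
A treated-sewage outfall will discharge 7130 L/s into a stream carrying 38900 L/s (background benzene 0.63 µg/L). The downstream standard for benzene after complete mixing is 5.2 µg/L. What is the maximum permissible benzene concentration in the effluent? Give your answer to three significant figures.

At the limit, (Qr·Cr + Qe·Cₑ)/(Qr + Qe) = 5.2:
Cₑ = (46030·5.2 − 38900·0.6300) / 7130 = 30.13 µg/L.

30.1 µg/L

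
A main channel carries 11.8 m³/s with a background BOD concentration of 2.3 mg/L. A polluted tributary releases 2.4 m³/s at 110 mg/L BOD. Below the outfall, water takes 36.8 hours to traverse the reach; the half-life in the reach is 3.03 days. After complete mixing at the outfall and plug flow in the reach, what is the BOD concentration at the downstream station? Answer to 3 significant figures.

14.4 mg/L

Flow-weighted average: C = (11.80·2.300 + 2.400·110.0) / 14.20 = 291.1/14.20 = 20.50 mg/L.
Half-life 3.03 d → k = ln 2 / 3.03 = 0.2288 d⁻¹.
Applying C = C₀e^(−kt): 20.50 × 0.7041 = 14.44 mg/L.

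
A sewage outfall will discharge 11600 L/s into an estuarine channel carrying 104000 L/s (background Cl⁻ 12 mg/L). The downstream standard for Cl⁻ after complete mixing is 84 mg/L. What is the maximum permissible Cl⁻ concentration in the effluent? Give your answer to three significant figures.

At the limit, (Qr·Cr + Qe·Cₑ)/(Qr + Qe) = 84:
Cₑ = (115600·84 − 104000·12.00) / 11600 = 729.5 mg/L.

730 mg/L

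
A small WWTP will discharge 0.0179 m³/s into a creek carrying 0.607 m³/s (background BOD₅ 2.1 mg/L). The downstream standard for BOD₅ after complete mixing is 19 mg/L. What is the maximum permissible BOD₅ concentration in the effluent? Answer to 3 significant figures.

592 mg/L

At the limit, (Qr·Cr + Qe·Cₑ)/(Qr + Qe) = 19:
Cₑ = (0.6249·19 − 0.6070·2.100) / 0.01790 = 592.1 mg/L.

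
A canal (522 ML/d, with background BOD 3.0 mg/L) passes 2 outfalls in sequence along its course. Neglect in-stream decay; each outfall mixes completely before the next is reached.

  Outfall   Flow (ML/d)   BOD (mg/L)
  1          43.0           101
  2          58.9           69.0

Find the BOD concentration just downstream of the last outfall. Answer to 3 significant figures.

Below outfall 1: Q → 565.0 ML/d, C = (522.0·3.000 + 43.00·101.0)/565.0 = 10.46 mg/L.
Below outfall 2: Q → 623.9 ML/d, C = (565.0·10.46 + 58.90·69.00)/623.9 = 15.99 mg/L.

16.0 mg/L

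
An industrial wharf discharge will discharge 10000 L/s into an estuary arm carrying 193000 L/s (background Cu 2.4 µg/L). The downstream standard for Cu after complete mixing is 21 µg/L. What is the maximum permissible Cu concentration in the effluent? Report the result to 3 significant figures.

380 µg/L

At the limit, (Qr·Cr + Qe·Cₑ)/(Qr + Qe) = 21:
Cₑ = (203000·21 − 193000·2.400) / 10000 = 380.0 µg/L.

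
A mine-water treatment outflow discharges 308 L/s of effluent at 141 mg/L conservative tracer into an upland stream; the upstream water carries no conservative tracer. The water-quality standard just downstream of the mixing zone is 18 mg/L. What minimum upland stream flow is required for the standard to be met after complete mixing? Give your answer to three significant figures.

2100 L/s

Set C_mix = 18: (Q·0 + 308.0·141.0) / (Q + 308.0) = 18
→ Q = 308.0·(141.0 − 18)/(18 − 0) = 2105 L/s.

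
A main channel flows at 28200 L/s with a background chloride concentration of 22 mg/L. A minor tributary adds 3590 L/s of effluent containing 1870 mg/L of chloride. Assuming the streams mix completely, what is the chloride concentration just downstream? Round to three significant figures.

Conservation of mass: C = (28200·22.00 + 3590·1870) / 31790 = 7334000/31790 = 230.7 mg/L.

231 mg/L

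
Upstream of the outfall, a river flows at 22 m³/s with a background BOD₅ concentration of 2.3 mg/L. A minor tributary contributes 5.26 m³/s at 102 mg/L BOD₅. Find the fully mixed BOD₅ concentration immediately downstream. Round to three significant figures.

After mixing, C = (22.00·2.300 + 5.260·102.0) / 27.26 = 587.1/27.26 = 21.54 mg/L.

21.5 mg/L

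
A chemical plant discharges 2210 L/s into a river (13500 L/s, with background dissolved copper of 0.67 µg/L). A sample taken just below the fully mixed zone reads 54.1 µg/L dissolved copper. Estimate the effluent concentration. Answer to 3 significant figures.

Mass balance: 13500·0.6700 + 2210·Cₑ = 15710·54.10
→ Cₑ = (15710·54.10 − 13500·0.6700) / 2210 = 380.5 µg/L.

380 µg/L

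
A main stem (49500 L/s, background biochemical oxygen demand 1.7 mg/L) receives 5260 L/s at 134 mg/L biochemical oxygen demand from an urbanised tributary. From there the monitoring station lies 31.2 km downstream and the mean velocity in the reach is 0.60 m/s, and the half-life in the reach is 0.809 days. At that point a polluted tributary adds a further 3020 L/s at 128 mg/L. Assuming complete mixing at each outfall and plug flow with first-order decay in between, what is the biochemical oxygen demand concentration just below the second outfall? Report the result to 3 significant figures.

14.8 mg/L

After mixing, C = (49500·1.700 + 5260·134.0) / 54760 = 789000/54760 = 14.41 mg/L; combined flow 54760 L/s.
Travel time t = 31.2·1000 / 0.60 = 52000 s = 14.44 h.
Half-life 0.809 d → k = ln 2 / 0.809 = 0.8568 d⁻¹.
After decay, C = 14.41 × e^(−kt) = 14.41 × 0.5971 = 8.603 mg/L.
At the second outfall, C = (54760·8.603 + 3020·128.0) / (54760 + 3020) = 14.84 mg/L.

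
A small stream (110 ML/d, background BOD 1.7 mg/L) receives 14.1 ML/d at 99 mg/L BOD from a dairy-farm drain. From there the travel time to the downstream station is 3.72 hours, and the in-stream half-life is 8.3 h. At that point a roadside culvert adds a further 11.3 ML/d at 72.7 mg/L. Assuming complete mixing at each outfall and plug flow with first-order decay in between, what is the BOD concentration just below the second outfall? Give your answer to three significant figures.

14.6 mg/L

Mixed concentration C = ΣQC/ΣQ = (110.0·1.700 + 14.10·99.00) / 124.1 = 1583/124.1 = 12.76 mg/L; combined flow 124.1 ML/d.
Half-life 8.3 h → k = ln 2 / 8.3 = 0.08351 h⁻¹ = 2.004 d⁻¹.
Decay over the reach: 12.76·exp(−kt) = 12.76·0.7330 = 9.349 mg/L.
At the second outfall, C = (124.1·9.349 + 11.30·72.70) / (124.1 + 11.30) = 14.64 mg/L.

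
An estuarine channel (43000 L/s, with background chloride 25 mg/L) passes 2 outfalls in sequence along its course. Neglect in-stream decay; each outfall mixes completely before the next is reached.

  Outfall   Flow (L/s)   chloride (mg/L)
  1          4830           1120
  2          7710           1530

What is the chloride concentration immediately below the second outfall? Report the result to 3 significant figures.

329 mg/L

After outfall 1: Q = 43000 + 4830 = 47830 L/s; C = (43000·25.00 + 4830·1120)/47830 = 135.6 mg/L.
After outfall 2: Q = 47830 + 7710 = 55540 L/s; C = (47830·135.6 + 7710·1530)/55540 = 329.1 mg/L.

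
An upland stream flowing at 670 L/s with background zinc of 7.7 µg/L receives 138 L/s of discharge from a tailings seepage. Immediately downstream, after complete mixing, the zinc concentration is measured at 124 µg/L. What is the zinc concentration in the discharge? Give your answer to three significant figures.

Mass balance: 670.0·7.700 + 138.0·Cₑ = 808.0·124.0
→ Cₑ = (808.0·124.0 − 670.0·7.700) / 138.0 = 688.6 µg/L.

689 µg/L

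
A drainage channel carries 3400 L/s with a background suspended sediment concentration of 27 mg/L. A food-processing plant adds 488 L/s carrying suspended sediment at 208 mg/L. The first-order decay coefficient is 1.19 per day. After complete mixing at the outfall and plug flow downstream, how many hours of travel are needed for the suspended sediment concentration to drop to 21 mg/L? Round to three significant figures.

17.4 h

Mass balance: C = (3400·27.00 + 488.0·208.0) / 3888 = 193300/3888 = 49.72 mg/L.
49.72·exp(−k·t) = 21 → t = ln(49.72/21)/k = 62570 s = 17.38 h.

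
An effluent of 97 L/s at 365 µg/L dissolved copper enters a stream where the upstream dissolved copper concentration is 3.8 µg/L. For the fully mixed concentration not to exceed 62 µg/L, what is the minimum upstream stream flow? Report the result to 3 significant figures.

Set C_mix = 62: (Q·3.800 + 97.00·365.0) / (Q + 97.00) = 62
→ Q = 97.00·(365.0 − 62)/(62 − 3.800) = 505.0 L/s.

505 L/s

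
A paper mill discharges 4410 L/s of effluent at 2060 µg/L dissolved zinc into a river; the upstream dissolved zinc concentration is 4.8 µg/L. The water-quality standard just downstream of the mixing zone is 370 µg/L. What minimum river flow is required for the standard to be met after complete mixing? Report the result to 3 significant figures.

20400 L/s

Set C_mix = 370: (Q·4.800 + 4410·2060) / (Q + 4410) = 370
→ Q = 4410·(2060 − 370)/(370 − 4.800) = 20410 L/s.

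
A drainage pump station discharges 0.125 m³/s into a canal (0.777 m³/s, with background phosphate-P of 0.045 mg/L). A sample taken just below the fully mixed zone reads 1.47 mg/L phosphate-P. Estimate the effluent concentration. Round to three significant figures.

Mass balance: 0.7770·0.04500 + 0.1250·Cₑ = 0.9020·1.470
→ Cₑ = (0.9020·1.470 − 0.7770·0.04500) / 0.1250 = 10.33 mg/L.

10.3 mg/L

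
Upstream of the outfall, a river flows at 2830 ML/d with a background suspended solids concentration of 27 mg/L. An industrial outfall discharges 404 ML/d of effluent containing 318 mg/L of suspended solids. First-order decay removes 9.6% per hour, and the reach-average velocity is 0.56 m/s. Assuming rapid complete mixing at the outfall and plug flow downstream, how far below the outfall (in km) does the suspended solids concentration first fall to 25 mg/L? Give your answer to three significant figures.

18.6 km

Flow-weighted average: C = (2830·27.00 + 404.0·318.0) / 3234 = 204900/3234 = 63.35 mg/L.
9.6%/h lost → k = −ln(1 − 0.096) = 0.1009 h⁻¹.
Set 63.35·exp(−k·t) = 25 → t = ln(63.35/25)/k = 33170 s = 9.213 h.
Distance = v·t = 0.56·33170 = 18570 m = 18.57 km.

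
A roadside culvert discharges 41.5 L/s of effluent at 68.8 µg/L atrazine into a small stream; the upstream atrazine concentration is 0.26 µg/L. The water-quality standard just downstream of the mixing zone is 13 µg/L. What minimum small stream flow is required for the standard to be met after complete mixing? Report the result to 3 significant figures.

Set C_mix = 13: (Q·0.2600 + 41.50·68.80) / (Q + 41.50) = 13
→ Q = 41.50·(68.80 − 13)/(13 − 0.2600) = 181.8 L/s.

182 L/s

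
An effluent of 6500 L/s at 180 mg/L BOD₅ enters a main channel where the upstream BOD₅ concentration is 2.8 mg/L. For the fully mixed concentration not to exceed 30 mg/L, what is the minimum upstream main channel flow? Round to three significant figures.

Set C_mix = 30: (Q·2.800 + 6500·180.0) / (Q + 6500) = 30
→ Q = 6500·(180.0 − 30)/(30 − 2.800) = 35850 L/s.

35800 L/s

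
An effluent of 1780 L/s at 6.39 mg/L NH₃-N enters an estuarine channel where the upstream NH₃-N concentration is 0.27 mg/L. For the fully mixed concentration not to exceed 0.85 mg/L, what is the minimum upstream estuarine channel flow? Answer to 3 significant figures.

17000 L/s

Set C_mix = 0.85: (Q·0.2700 + 1780·6.390) / (Q + 1780) = 0.85
→ Q = 1780·(6.390 − 0.85)/(0.85 − 0.2700) = 17000 L/s.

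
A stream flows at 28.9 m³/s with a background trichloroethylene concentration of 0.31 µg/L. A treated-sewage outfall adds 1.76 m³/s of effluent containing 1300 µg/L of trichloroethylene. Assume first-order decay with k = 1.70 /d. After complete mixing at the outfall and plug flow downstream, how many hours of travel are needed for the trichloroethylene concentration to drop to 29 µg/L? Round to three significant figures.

13.4 h

Conservation of mass: C = (28.90·0.3100 + 1.760·1300) / 30.66 = 2297/30.66 = 74.92 µg/L.
74.92·exp(−k·t) = 29 → t = ln(74.92/29)/k = 48240 s = 13.40 h.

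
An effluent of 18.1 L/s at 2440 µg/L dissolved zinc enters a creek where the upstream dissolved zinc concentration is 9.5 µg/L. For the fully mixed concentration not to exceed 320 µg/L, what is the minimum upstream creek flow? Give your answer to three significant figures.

Set C_mix = 320: (Q·9.500 + 18.10·2440) / (Q + 18.10) = 320
→ Q = 18.10·(2440 − 320)/(320 − 9.500) = 123.6 L/s.

124 L/s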